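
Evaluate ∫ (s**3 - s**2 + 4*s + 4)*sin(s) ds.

-s**3*cos(s) + 3*s**2*sin(s) + s**2*cos(s) - 2*s*sin(s) + 2*s*cos(s) - 2*sin(s) - 6*cos(s) + C

Use integration by parts with u = s**3 - s**2 + 4*s + 4, dv = sin(s) ds, so v = -cos(s).
Apply parts 3 times (tabular method): alternate signs, differentiate u down to 0, integrate dv up.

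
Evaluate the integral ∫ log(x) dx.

Use integration by parts with u = log(x), dv = dx.
Then du = 1/x dx and v = x.

x*log(x) - x + C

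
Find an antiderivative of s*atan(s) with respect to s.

s**2*atan(s)/2 - s/2 + atan(s)/2 + C

Use integration by parts with u = arctan(s), dv = s ds.
Then du = 1/(s**2 + 1) ds.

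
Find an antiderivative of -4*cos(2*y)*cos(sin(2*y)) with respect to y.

-2*sin(sin(2*y)) + C

Let u = sin(2*y), so du = (2*cos(2*y)) dy.
Rewriting, the integral becomes -2·∫ cos(u) du = -2·sin(u).
Substituting back, u = sin(2*y).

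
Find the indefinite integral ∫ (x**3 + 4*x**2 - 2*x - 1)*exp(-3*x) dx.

(-9*x**3 - 45*x**2 - 12*x + 5)*exp(-3*x)/27 + C

Use integration by parts with u = x**3 + 4*x**2 - 2*x - 1, dv = exp(-3*x) dx, so v = -exp(-3*x)/3.
Apply parts 3 times (tabular method): alternate signs, differentiate u down to 0, integrate dv up.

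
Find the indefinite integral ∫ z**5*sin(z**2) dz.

Let u = z², du = 2z dz; rewrite as (1/2)∫ u^2·sin(1u) du.
Now integrate by parts 2 times.

-z**4*cos(z**2)/2 + z**2*sin(z**2) + cos(z**2) + C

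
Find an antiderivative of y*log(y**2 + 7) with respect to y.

Let u = y**2 + 7, so du = (2*y) dy.
The integral becomes (1/2)·∫ log(u) du; integrate by parts with u′=log(u), dv′=du.

y**2*log(y**2 + 7)/2 - y**2/2 + 7*log(y**2 + 7)/2 + C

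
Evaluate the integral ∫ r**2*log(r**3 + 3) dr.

Let u = r**3 + 3, so du = (3*r**2) dr.
The integral becomes (1/3)·∫ log(u) du; integrate by parts with u′=log(u), dv′=du.

r**3*log(r**3 + 3)/3 - r**3/3 + log(r**3 + 3) + C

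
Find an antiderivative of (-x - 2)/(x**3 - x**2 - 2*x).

log(x) - 2*log(x - 2)/3 - log(x + 1)/3 + C

Factor the denominator: x*(x - 2)*(x + 1).
Partial-fraction decomposition: -1/(3*(x + 1)) - 2/(3*(x - 2)) + 1/x.
Integrate each term: A/(x−a) contributes A·log|x−a|.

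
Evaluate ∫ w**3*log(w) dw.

w**4*log(w)/4 - w**4/16 + C

Use integration by parts with u = log(w), dv = w**3 dw.
Then du = 1/w dw and v = w**4/4.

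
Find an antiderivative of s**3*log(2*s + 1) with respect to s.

s**4*log(2*s + 1)/4 - s**4/16 + s**3/24 - s**2/32 + s/32 - log(2*s + 1)/64 + C

Use integration by parts with u = log(2*s + 1), dv = s**3 ds.
Then du = 2/(2*s + 1) ds and v = s**4/4.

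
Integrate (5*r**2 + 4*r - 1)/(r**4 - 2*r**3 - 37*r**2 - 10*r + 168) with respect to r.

Factor the denominator: (r - 7)*(r - 2)*(r + 3)*(r + 4).
Partial-fraction decomposition: -21/(22*(r + 4)) + 16/(25*(r + 3)) - 9/(50*(r - 2)) + 136/(275*(r - 7)).
Integrate each term: A/(r−a) contributes A·log|r−a|.

136*log(r - 7)/275 - 9*log(r - 2)/50 + 16*log(r + 3)/25 - 21*log(r + 4)/22 + C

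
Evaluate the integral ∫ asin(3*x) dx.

x*asin(3*x) + sqrt(-9*x**2 + 1)/3 + C

Use integration by parts with u = arcsin(3*x), dv = dx.
Then du = 3/sqrt(-9*x**2 + 1) dx.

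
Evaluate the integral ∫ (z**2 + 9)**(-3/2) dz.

Substitute z = 3·tan(θ), so dz = 3·sec(θ)^2 dθ and the radical becomes sqrt(z**2 + 9) = 3·sec(θ) by the Pythagorean identity.
Integrate the resulting trig expression in θ, then back-substitute tan(θ) = z/3, sec(θ) = sqrt(z**2 + 9)/3 (absorbing any constant into C).

z/(9*sqrt(z**2 + 9)) + C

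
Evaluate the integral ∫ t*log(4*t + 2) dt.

t**2*log(4*t + 2)/2 - t**2/4 + t/4 - log(2*t + 1)/8 + C

Use integration by parts with u = log(4*t + 2), dv = t dt.
Then du = 4/(4*t + 2) dt and v = t**2/2.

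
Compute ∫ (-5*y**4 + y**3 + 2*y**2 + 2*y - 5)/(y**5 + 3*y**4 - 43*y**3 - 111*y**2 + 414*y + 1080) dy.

Factor the denominator: (y - 5)*(y - 4)*(y + 3)**2*(y + 6).
Partial-fraction decomposition: -6641/(990*(y + 6)) + 98251/(28224*(y + 3)) - 425/(168*(y + 3)**2) + 1181/(490*(y - 4)) - 2945/(704*(y - 5)).
Integrate each term; A/(y−a) gives A·log|y−a|; A/(y−a)² gives −A/(y−a).

-2945*log(y - 5)/704 + 1181*log(y - 4)/490 + 98251*log(y + 3)/28224 - 6641*log(y + 6)/990 + 425/(168*y + 504) + C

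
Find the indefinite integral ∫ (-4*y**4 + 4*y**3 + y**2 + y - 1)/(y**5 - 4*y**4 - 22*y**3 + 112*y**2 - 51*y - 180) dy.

-749*log(y - 4)/45 + 3561*log(y - 3)/256 + 9*log(y + 1)/320 - 2981*log(y + 5)/2304 - 205/(32*y - 96) + C

Factor the denominator: (y - 4)*(y - 3)**2*(y + 1)*(y + 5).
Partial-fraction decomposition: -2981/(2304*(y + 5)) + 9/(320*(y + 1)) + 3561/(256*(y - 3)) + 205/(32*(y - 3)**2) - 749/(45*(y - 4)).
Integrate each term; A/(y−a) gives A·log|y−a|; A/(y−a)² gives −A/(y−a).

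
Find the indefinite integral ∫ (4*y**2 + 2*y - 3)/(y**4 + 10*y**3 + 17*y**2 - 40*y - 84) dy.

17*log(y - 2)/180 - 9*log(y + 2)/20 + 27*log(y + 3)/20 - 179*log(y + 7)/180 + C

Factor the denominator: (y - 2)*(y + 2)*(y + 3)*(y + 7).
Partial-fraction decomposition: -179/(180*(y + 7)) + 27/(20*(y + 3)) - 9/(20*(y + 2)) + 17/(180*(y - 2)).
Integrate each term: A/(y−a) contributes A·log|y−a|.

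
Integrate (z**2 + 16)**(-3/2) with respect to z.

Substitute z = 4·tan(θ), so dz = 4·sec(θ)^2 dθ and the radical becomes sqrt(z**2 + 16) = 4·sec(θ) by the Pythagorean identity.
Integrate the resulting trig expression in θ, then back-substitute tan(θ) = z/4, sec(θ) = sqrt(z**2 + 16)/4 (absorbing any constant into C).

z/(16*sqrt(z**2 + 16)) + C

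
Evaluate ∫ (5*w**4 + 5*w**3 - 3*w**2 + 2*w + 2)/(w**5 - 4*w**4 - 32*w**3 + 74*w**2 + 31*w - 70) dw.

13589*log(w - 7)/2880 - 38*log(w - 2)/35 + 11*log(w - 1)/72 + log(w + 1)/64 + 2417*log(w + 5)/2016 + C

Factor the denominator: (w - 7)*(w - 2)*(w - 1)*(w + 1)*(w + 5).
Partial-fraction decomposition: 2417/(2016*(w + 5)) + 1/(64*(w + 1)) + 11/(72*(w - 1)) - 38/(35*(w - 2)) + 13589/(2880*(w - 7)).
Integrate each term: A/(w−a) contributes A·log|w−a|.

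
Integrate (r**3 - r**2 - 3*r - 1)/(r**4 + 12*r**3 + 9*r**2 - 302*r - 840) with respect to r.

Factor the denominator: (r - 5)*(r + 4)*(r + 6)*(r + 7).
Partial-fraction decomposition: 31/(3*(r + 7)) - 235/(22*(r + 6)) + 23/(18*(r + 4)) + 7/(99*(r - 5)).
Integrate each term: A/(r−a) contributes A·log|r−a|.

7*log(r - 5)/99 + 23*log(r + 4)/18 - 235*log(r + 6)/22 + 31*log(r + 7)/3 + C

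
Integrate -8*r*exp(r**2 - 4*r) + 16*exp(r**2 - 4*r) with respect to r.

-4*exp(r**2 - 4*r) + C

Let u = r**2 - 4*r, so du = (2*r - 4) dr.
Rewriting, the integral becomes -4·∫ e^u du = -4·e^u.
Substituting back, u = r**2 - 4*r.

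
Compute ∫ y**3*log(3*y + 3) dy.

y**4*log(3*y + 3)/4 - y**4/16 + y**3/12 - y**2/8 + y/4 - log(y + 1)/4 + C

Use integration by parts with u = log(3*y + 3), dv = y**3 dy.
Then du = 3/(3*y + 3) dy and v = y**4/4.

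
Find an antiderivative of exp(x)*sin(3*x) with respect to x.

exp(x)*sin(3*x)/10 - 3*exp(x)*cos(3*x)/10 + C

Let I denote the integral. Integrate by parts with u = sin(3*x), dv = exp(x) dx, so v = exp(x): I = exp(x)*sin(3*x) − 3·∫ exp(x)*cos(3*x) dx.
Apply parts again with u = cos(3*x), dv = exp(x) dx: ∫ exp(x)*cos(3*x) dx = exp(x)*cos(3*x) + 3·I. Substituting back brings back I: I = exp(x)*sin(3*x) - 3*exp(x)*cos(3*x) − 9·I.
Solving for I: (1 + 9)·I equals the remaining terms, so I = (1/10)·(exp(x)*sin(3*x) - 3*exp(x)*cos(3*x)).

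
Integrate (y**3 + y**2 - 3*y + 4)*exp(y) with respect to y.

(y**3 - 2*y**2 + y + 3)*exp(y) + C

Use integration by parts with u = y**3 + y**2 - 3*y + 4, dv = exp(y) dy, so v = exp(y).
Apply parts 3 times (tabular method): alternate signs, differentiate u down to 0, integrate dv up.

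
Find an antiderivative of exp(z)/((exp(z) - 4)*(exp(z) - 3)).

Let u = e^z, du = e^z dz.
The integral becomes ∫ du/((u-3)(u-4)); decompose into partial fractions.

log(exp(z) - 4) - log(exp(z) - 3) + C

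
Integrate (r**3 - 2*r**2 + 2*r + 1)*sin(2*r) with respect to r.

Use integration by parts with u = r**3 - 2*r**2 + 2*r + 1, dv = sin(2*r) dr, so v = -cos(2*r)/2.
Apply parts 3 times (tabular method): alternate signs, differentiate u down to 0, integrate dv up.

-r**3*cos(2*r)/2 + 3*r**2*sin(2*r)/4 + r**2*cos(2*r) - r*sin(2*r) - r*cos(2*r)/4 + sin(2*r)/8 - cos(2*r) + C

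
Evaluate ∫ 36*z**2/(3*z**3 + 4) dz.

Let u = 3*z**3 + 4, so du = (9*z**2) dz.
Rewriting, the integral becomes 4·∫ 1/u du = 4·log(u).
Substituting back, u = 3*z**3 + 4.

4*log(3*z**3 + 4) + C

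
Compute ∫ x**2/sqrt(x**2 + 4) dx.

Substitute x = 2·tan(θ), so dx = 2·sec(θ)^2 dθ and the radical becomes sqrt(x**2 + 4) = 2·sec(θ) by the Pythagorean identity.
Integrate the resulting trig expression in θ, then back-substitute tan(θ) = x/2, sec(θ) = sqrt(x**2 + 4)/2 (absorbing any constant into C).

x*sqrt(x**2 + 4)/2 - 2*log(x + sqrt(x**2 + 4)) + C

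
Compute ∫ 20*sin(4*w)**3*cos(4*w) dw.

Let u = sin(4*w), so du = (4*cos(4*w)) dw.
Rewriting, the integral becomes 5·∫ u^3 du = 5·u^4/4.
Substituting back, u = sin(4*w).

5*sin(4*w)**4/4 + C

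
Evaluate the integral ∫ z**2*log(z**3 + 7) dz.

Let u = z**3 + 7, so du = (3*z**2) dz.
The integral becomes (1/3)·∫ log(u) du; integrate by parts with u′=log(u), dv′=du.

z**3*log(z**3 + 7)/3 - z**3/3 + 7*log(z**3 + 7)/3 + C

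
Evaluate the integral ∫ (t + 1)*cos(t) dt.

t*sin(t) + sin(t) + cos(t) + C

Use integration by parts with u = t + 1, dv = cos(t) dt, so v = sin(t).
Apply parts 1 times (tabular method): alternate signs, differentiate u down to 0, integrate dv up.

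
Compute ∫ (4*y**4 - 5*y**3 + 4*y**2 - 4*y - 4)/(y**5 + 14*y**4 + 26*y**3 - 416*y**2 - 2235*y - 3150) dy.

4220*log(y - 6)/14157 - 503*log(y + 3)/144 - 5842*log(y + 5)/121 + 11539*log(y + 7)/208 - 3241/(44*y + 220) + C

Factor the denominator: (y - 6)*(y + 3)*(y + 5)**2*(y + 7).
Partial-fraction decomposition: 11539/(208*(y + 7)) - 5842/(121*(y + 5)) + 3241/(44*(y + 5)**2) - 503/(144*(y + 3)) + 4220/(14157*(y - 6)).
Integrate each term; A/(y−a) gives A·log|y−a|; A/(y−a)² gives −A/(y−a).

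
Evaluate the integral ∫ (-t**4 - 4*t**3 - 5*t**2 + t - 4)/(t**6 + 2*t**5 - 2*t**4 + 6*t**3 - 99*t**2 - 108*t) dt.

log(t)/27 - 235*log(t - 3)/1512 - 7*log(t + 1)/120 + 22*log(t + 4)/525 + 91*log(t**2 + 9)/1350 - 191*atan(t/3)/1350 + C

Factor the denominator: t*(t - 3)*(t + 1)*(t + 4)*(t**2 + 9).
Partial-fraction decomposition: (182*t - 573)/(1350*(t**2 + 9)) + 22/(525*(t + 4)) - 7/(120*(t + 1)) - 235/(1512*(t - 3)) + 1/(27*t).
Integrate each term; A/(t−a) gives A·log|t−a|; the (Bt+D)/(t²+p²) term gives a log and an atan.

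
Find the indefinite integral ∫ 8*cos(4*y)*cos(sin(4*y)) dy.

2*sin(sin(4*y)) + C

Let u = sin(4*y), so du = (4*cos(4*y)) dy.
Rewriting, the integral becomes 2·∫ cos(u) du = 2·sin(u).
Substituting back, u = sin(4*y).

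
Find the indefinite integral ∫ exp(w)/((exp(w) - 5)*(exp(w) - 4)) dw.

log(exp(w) - 5) - log(exp(w) - 4) + C

Let u = e^w, du = e^w dw.
The integral becomes ∫ du/((u-4)(u-5)); decompose into partial fractions.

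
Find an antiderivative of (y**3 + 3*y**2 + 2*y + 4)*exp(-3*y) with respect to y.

(-9*y**3 - 36*y**2 - 42*y - 50)*exp(-3*y)/27 + C

Use integration by parts with u = y**3 + 3*y**2 + 2*y + 4, dv = exp(-3*y) dy, so v = -exp(-3*y)/3.
Apply parts 3 times (tabular method): alternate signs, differentiate u down to 0, integrate dv up.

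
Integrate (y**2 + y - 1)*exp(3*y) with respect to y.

Use integration by parts with u = y**2 + y - 1, dv = exp(3*y) dy, so v = exp(3*y)/3.
Apply parts 2 times (tabular method): alternate signs, differentiate u down to 0, integrate dv up.

(9*y**2 + 3*y - 10)*exp(3*y)/27 + C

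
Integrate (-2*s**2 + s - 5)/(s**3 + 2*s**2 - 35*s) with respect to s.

Factor the denominator: s*(s - 5)*(s + 7).
Partial-fraction decomposition: -55/(42*(s + 7)) - 5/(6*(s - 5)) + 1/(7*s).
Integrate each term: A/(s−a) contributes A·log|s−a|.

log(s)/7 - 5*log(s - 5)/6 - 55*log(s + 7)/42 + C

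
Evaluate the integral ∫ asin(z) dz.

z*asin(z) + sqrt(-z**2 + 1) + C

Use integration by parts with u = arcsin(z), dv = dz.
Then du = 1/sqrt(-z**2 + 1) dz.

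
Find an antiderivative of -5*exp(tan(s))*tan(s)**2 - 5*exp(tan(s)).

-5*exp(tan(s)) + C

Let u = tan(s), so du = (tan(s)**2 + 1) ds.
Rewriting, the integral becomes -5·∫ e^u du = -5·e^u.
Substituting back, u = tan(s).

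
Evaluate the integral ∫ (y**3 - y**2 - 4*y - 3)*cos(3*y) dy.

y**3*sin(3*y)/3 - y**2*sin(3*y)/3 + y**2*cos(3*y)/3 - 14*y*sin(3*y)/9 - 2*y*cos(3*y)/9 - 25*sin(3*y)/27 - 14*cos(3*y)/27 + C

Use integration by parts with u = y**3 - y**2 - 4*y - 3, dv = cos(3*y) dy, so v = sin(3*y)/3.
Apply parts 3 times (tabular method): alternate signs, differentiate u down to 0, integrate dv up.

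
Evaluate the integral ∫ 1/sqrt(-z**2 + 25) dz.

Substitute z = 5·sin(θ), so dz = 5·cos(θ) dθ and the radical becomes sqrt(-z**2 + 25) = 5·cos(θ) by the Pythagorean identity.
Integrate the resulting trig expression in θ, then back-substitute θ = asin(z/5), sin(θ) = z/5, cos(θ) = sqrt(-z**2 + 25)/5 (absorbing any constant into C).

asin(z/5) + C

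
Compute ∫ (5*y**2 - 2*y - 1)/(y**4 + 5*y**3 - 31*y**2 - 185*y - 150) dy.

167*log(y - 6)/847 - 3*log(y + 1)/56 - 139*log(y + 5)/968 - 67/(22*y + 110) + C

Factor the denominator: (y - 6)*(y + 1)*(y + 5)**2.
Partial-fraction decomposition: -139/(968*(y + 5)) + 67/(22*(y + 5)**2) - 3/(56*(y + 1)) + 167/(847*(y - 6)).
Integrate each term; A/(y−a) gives A·log|y−a|; A/(y−a)² gives −A/(y−a).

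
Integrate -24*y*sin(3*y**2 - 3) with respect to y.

4*cos(3*y**2 - 3) + C

Let u = 3*y**2 - 3, so du = (6*y) dy.
Rewriting, the integral becomes -4·∫ sin(u) du = -4·-cos(u).
Substituting back, u = 3*y**2 - 3.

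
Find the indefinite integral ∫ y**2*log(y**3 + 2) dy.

y**3*log(y**3 + 2)/3 - y**3/3 + 2*log(y**3 + 2)/3 + C

Let u = y**3 + 2, so du = (3*y**2) dy.
The integral becomes (1/3)·∫ log(u) du; integrate by parts with u′=log(u), dv′=du.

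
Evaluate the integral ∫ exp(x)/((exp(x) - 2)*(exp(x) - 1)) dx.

Let u = e^x, du = e^x dx.
The integral becomes ∫ du/((u-2)(u-1)); decompose into partial fractions.

log(exp(x) - 2) - log(exp(x) - 1) + C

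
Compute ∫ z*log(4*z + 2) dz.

Use integration by parts with u = log(4*z + 2), dv = z dz.
Then du = 4/(4*z + 2) dz and v = z**2/2.

z**2*log(4*z + 2)/2 - z**2/4 + z/4 - log(2*z + 1)/8 + C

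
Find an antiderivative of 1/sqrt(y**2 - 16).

log(y + sqrt(y**2 - 16)) + C

Substitute y = 4·sec(θ), so dy = 4·sec(θ)*tan(θ) dθ and the radical becomes sqrt(y**2 - 16) = 4·tan(θ) by the Pythagorean identity.
Integrate the resulting trig expression in θ, then back-substitute sec(θ) = y/4, tan(θ) = sqrt(y**2 - 16)/4 (absorbing any constant into C).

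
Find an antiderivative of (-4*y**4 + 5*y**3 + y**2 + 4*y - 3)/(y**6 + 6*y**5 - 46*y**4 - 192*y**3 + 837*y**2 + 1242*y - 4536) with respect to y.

-135*log(y - 4)/154 + 1967*log(y - 3)/2700 + 155*log(y + 3)/1008 - 139*log(y + 6)/54 + 11301*log(y + 7)/4400 - 19/(60*y - 180) + C

Factor the denominator: (y - 4)*(y - 3)**2*(y + 3)*(y + 6)*(y + 7).
Partial-fraction decomposition: 11301/(4400*(y + 7)) - 139/(54*(y + 6)) + 155/(1008*(y + 3)) + 1967/(2700*(y - 3)) + 19/(60*(y - 3)**2) - 135/(154*(y - 4)).
Integrate each term; A/(y−a) gives A·log|y−a|; A/(y−a)² gives −A/(y−a).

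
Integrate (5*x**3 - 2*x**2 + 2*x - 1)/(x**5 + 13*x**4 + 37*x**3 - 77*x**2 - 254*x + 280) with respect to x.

Factor the denominator: (x - 2)*(x - 1)*(x + 4)*(x + 5)*(x + 7).
Partial-fraction decomposition: -457/(108*(x + 7)) + 49/(6*(x + 5)) - 361/(90*(x + 4)) - 1/(60*(x - 1)) + 5/(54*(x - 2)).
Integrate each term: A/(x−a) contributes A·log|x−a|.

5*log(x - 2)/54 - log(x - 1)/60 - 361*log(x + 4)/90 + 49*log(x + 5)/6 - 457*log(x + 7)/108 + C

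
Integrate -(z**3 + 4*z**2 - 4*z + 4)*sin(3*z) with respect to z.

z**3*cos(3*z)/3 - z**2*sin(3*z)/3 + 4*z**2*cos(3*z)/3 - 8*z*sin(3*z)/9 - 14*z*cos(3*z)/9 + 14*sin(3*z)/27 + 28*cos(3*z)/27 + C

Use integration by parts with u = z**3 + 4*z**2 - 4*z + 4, dv = -sin(3*z) dz, so v = cos(3*z)/3.
Apply parts 3 times (tabular method): alternate signs, differentiate u down to 0, integrate dv up.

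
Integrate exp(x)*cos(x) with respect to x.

exp(x)*sin(x)/2 + exp(x)*cos(x)/2 + C

Let I denote the integral. Integrate by parts with u = cos(x), dv = exp(x) dx, so v = exp(x): I = exp(x)*cos(x) + ∫ exp(x)*sin(x) dx.
Apply parts again with u = sin(x), dv = exp(x) dx: ∫ exp(x)*sin(x) dx = exp(x)*sin(x) − I. Substituting back brings back I: I = exp(x)*sin(x) + exp(x)*cos(x) − I.
Solving for I: (1 + 1)·I equals the remaining terms, so I = (1/2)·(exp(x)*sin(x) + exp(x)*cos(x)).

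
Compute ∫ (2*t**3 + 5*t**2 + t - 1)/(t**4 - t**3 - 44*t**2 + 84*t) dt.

-log(t)/84 + 617*log(t - 6)/312 - 37*log(t - 2)/72 + 449*log(t + 7)/819 + C

Factor the denominator: t*(t - 6)*(t - 2)*(t + 7).
Partial-fraction decomposition: 449/(819*(t + 7)) - 37/(72*(t - 2)) + 617/(312*(t - 6)) - 1/(84*t).
Integrate each term: A/(t−a) contributes A·log|t−a|.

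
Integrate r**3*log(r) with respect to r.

Use integration by parts with u = log(r), dv = r**3 dr.
Then du = 1/r dr and v = r**4/4.

r**4*log(r)/4 - r**4/16 + C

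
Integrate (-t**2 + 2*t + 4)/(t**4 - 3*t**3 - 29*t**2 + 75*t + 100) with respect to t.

-11*log(t - 5)/60 + 4*log(t - 4)/45 + log(t + 1)/120 + 31*log(t + 5)/360 + C

Factor the denominator: (t - 5)*(t - 4)*(t + 1)*(t + 5).
Partial-fraction decomposition: 31/(360*(t + 5)) + 1/(120*(t + 1)) + 4/(45*(t - 4)) - 11/(60*(t - 5)).
Integrate each term: A/(t−a) contributes A·log|t−a|.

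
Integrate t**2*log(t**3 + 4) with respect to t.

t**3*log(t**3 + 4)/3 - t**3/3 + 4*log(t**3 + 4)/3 + C

Let u = t**3 + 4, so du = (3*t**2) dt.
The integral becomes (1/3)·∫ log(u) du; integrate by parts with u′=log(u), dv′=du.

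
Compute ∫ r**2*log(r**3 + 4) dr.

Let u = r**3 + 4, so du = (3*r**2) dr.
The integral becomes (1/3)·∫ log(u) du; integrate by parts with u′=log(u), dv′=du.

r**3*log(r**3 + 4)/3 - r**3/3 + 4*log(r**3 + 4)/3 + C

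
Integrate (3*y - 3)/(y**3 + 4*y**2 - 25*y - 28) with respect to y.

9*log(y - 4)/55 + log(y + 1)/5 - 4*log(y + 7)/11 + C

Factor the denominator: (y - 4)*(y + 1)*(y + 7).
Partial-fraction decomposition: -4/(11*(y + 7)) + 1/(5*(y + 1)) + 9/(55*(y - 4)).
Integrate each term: A/(y−a) contributes A·log|y−a|.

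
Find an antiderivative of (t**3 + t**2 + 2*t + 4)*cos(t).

t**3*sin(t) + t**2*sin(t) + 3*t**2*cos(t) - 4*t*sin(t) + 2*t*cos(t) + 2*sin(t) - 4*cos(t) + C

Use integration by parts with u = t**3 + t**2 + 2*t + 4, dv = cos(t) dt, so v = sin(t).
Apply parts 3 times (tabular method): alternate signs, differentiate u down to 0, integrate dv up.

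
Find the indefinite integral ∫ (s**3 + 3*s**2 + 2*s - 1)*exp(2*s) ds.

(4*s**3 + 6*s**2 + 2*s - 5)*exp(2*s)/8 + C

Use integration by parts with u = s**3 + 3*s**2 + 2*s - 1, dv = exp(2*s) ds, so v = exp(2*s)/2.
Apply parts 3 times (tabular method): alternate signs, differentiate u down to 0, integrate dv up.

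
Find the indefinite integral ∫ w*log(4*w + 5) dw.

Use integration by parts with u = log(4*w + 5), dv = w dw.
Then du = 4/(4*w + 5) dw and v = w**2/2.

w**2*log(4*w + 5)/2 - w**2/4 + 5*w/8 - 25*log(4*w + 5)/32 + C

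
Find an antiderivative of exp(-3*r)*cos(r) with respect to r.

Let I denote the integral. Integrate by parts with u = cos(r), dv = exp(-3*r) dr, so v = -exp(-3*r)/3: I = -exp(-3*r)*cos(r)/3 − (1/3)·∫ exp(-3*r)*sin(r) dr.
Apply parts again with u = sin(r), dv = exp(-3*r) dr: ∫ exp(-3*r)*sin(r) dr = -exp(-3*r)*sin(r)/3 + (1/3)·I. Substituting back brings back I: I = exp(-3*r)*sin(r)/9 - exp(-3*r)*cos(r)/3 − (1/9)·I.
Solving for I: (1 + 1/9)·I equals the remaining terms, so I = (9/10)·(exp(-3*r)*sin(r)/9 - exp(-3*r)*cos(r)/3).

exp(-3*r)*sin(r)/10 - 3*exp(-3*r)*cos(r)/10 + C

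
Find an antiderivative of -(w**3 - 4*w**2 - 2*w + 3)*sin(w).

w**3*cos(w) - 3*w**2*sin(w) - 4*w**2*cos(w) + 8*w*sin(w) - 8*w*cos(w) + 8*sin(w) + 11*cos(w) + C

Use integration by parts with u = w**3 - 4*w**2 - 2*w + 3, dv = -sin(w) dw, so v = cos(w).
Apply parts 3 times (tabular method): alternate signs, differentiate u down to 0, integrate dv up.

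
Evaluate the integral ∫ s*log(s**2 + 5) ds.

Let u = s**2 + 5, so du = (2*s) ds.
The integral becomes (1/2)·∫ log(u) du; integrate by parts with u′=log(u), dv′=du.

s**2*log(s**2 + 5)/2 - s**2/2 + 5*log(s**2 + 5)/2 + C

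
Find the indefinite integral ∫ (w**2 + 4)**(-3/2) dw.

Substitute w = 2·tan(θ), so dw = 2·sec(θ)^2 dθ and the radical becomes sqrt(w**2 + 4) = 2·sec(θ) by the Pythagorean identity.
Integrate the resulting trig expression in θ, then back-substitute tan(θ) = w/2, sec(θ) = sqrt(w**2 + 4)/2 (absorbing any constant into C).

w/(4*sqrt(w**2 + 4)) + C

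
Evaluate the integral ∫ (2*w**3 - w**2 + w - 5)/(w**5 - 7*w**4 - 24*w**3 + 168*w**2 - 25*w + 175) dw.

Factor the denominator: (w - 7)*(w - 5)*(w + 5)*(w**2 + 1).
Partial-fraction decomposition: -(11*w + 27)/(1300*(w**2 + 1)) - 19/(208*(w + 5)) - 45/(104*(w - 5)) + 213/(400*(w - 7)).
Integrate each term; A/(w−a) gives A·log|w−a|; the (Bw+D)/(w²+p²) term gives a log and an atan.

213*log(w - 7)/400 - 45*log(w - 5)/104 - 19*log(w + 5)/208 - 11*log(w**2 + 1)/2600 - 27*atan(w)/1300 + C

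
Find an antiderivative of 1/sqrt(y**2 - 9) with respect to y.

Substitute y = 3·sec(θ), so dy = 3·sec(θ)*tan(θ) dθ and the radical becomes sqrt(y**2 - 9) = 3·tan(θ) by the Pythagorean identity.
Integrate the resulting trig expression in θ, then back-substitute sec(θ) = y/3, tan(θ) = sqrt(y**2 - 9)/3 (absorbing any constant into C).

log(y + sqrt(y**2 - 9)) + C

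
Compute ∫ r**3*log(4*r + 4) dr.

r**4*log(4*r + 4)/4 - r**4/16 + r**3/12 - r**2/8 + r/4 - log(r + 1)/4 + C

Use integration by parts with u = log(4*r + 4), dv = r**3 dr.
Then du = 4/(4*r + 4) dr and v = r**4/4.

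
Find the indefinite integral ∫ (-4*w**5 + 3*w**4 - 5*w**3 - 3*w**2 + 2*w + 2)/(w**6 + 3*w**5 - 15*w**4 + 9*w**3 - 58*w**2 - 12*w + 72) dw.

Factor the denominator: (w - 3)*(w - 1)*(w + 1)*(w + 6)*(w**2 + 4).
Partial-fraction decomposition: -(369*w - 934)/(1300*(w**2 + 4)) - 17977/(6300*(w + 6)) + 9/(200*(w + 1)) + 1/(28*(w - 1)) - 883/(936*(w - 3)).
Integrate each term; A/(w−a) gives A·log|w−a|; the (Bw+D)/(w²+p²) term gives a log and an atan.

-883*log(w - 3)/936 + log(w - 1)/28 + 9*log(w + 1)/200 - 17977*log(w + 6)/6300 - 369*log(w**2 + 4)/2600 + 467*atan(w/2)/1300 + C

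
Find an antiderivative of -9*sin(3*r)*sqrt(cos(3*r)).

2*cos(3*r)**(3/2) + C

Let u = cos(3*r), so du = (-3*sin(3*r)) dr.
Rewriting, the integral becomes 3·∫ √u du = 3·(2/3)u^(3/2).
Substituting back, u = cos(3*r).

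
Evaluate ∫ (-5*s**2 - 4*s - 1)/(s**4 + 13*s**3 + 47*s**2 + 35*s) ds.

-log(s)/35 + log(s + 1)/12 - 53*log(s + 5)/20 + 109*log(s + 7)/42 + C

Factor the denominator: s*(s + 1)*(s + 5)*(s + 7).
Partial-fraction decomposition: 109/(42*(s + 7)) - 53/(20*(s + 5)) + 1/(12*(s + 1)) - 1/(35*s).
Integrate each term: A/(s−a) contributes A·log|s−a|.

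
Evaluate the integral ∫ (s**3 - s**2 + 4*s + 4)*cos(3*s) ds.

s**3*sin(3*s)/3 - s**2*sin(3*s)/3 + s**2*cos(3*s)/3 + 10*s*sin(3*s)/9 - 2*s*cos(3*s)/9 + 38*sin(3*s)/27 + 10*cos(3*s)/27 + C

Use integration by parts with u = s**3 - s**2 + 4*s + 4, dv = cos(3*s) ds, so v = sin(3*s)/3.
Apply parts 3 times (tabular method): alternate signs, differentiate u down to 0, integrate dv up.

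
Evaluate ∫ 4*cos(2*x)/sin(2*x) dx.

Let u = sin(2*x), so du = (2*cos(2*x)) dx.
Rewriting, the integral becomes 2·∫ 1/u du = 2·log(u).
Substituting back, u = sin(2*x).

2*log(sin(2*x)) + C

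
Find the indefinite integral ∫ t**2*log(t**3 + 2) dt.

Let u = t**3 + 2, so du = (3*t**2) dt.
The integral becomes (1/3)·∫ log(u) du; integrate by parts with u′=log(u), dv′=du.

t**3*log(t**3 + 2)/3 - t**3/3 + 2*log(t**3 + 2)/3 + C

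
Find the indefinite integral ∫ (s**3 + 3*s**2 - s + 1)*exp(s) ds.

Use integration by parts with u = s**3 + 3*s**2 - s + 1, dv = exp(s) ds, so v = exp(s).
Apply parts 3 times (tabular method): alternate signs, differentiate u down to 0, integrate dv up.

(s**3 - s + 2)*exp(s) + C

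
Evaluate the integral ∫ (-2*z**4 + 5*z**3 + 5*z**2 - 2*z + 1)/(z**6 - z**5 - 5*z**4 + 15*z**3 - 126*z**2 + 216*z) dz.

Factor the denominator: z*(z - 3)*(z - 2)*(z + 4)*(z**2 + 9).
Partial-fraction decomposition: -(977*z + 18867)/(17550*(z**2 + 9)) + 743/(4200*(z + 4)) - 25/(156*(z - 2)) + 13/(378*(z - 3)) + 1/(216*z).
Integrate each term; A/(z−a) gives A·log|z−a|; the (Bz+D)/(z²+p²) term gives a log and an atan.

log(z)/216 + 13*log(z - 3)/378 - 25*log(z - 2)/156 + 743*log(z + 4)/4200 - 977*log(z**2 + 9)/35100 - 6289*atan(z/3)/17550 + C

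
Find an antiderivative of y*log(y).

Use integration by parts with u = log(y), dv = y dy.
Then du = 1/y dy and v = y**2/2.

y**2*log(y)/2 - y**2/4 + C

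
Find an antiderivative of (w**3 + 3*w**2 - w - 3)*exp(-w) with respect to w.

Use integration by parts with u = w**3 + 3*w**2 - w - 3, dv = exp(-w) dw, so v = -exp(-w).
Apply parts 3 times (tabular method): alternate signs, differentiate u down to 0, integrate dv up.

(-w**3 - 6*w**2 - 11*w - 8)*exp(-w) + C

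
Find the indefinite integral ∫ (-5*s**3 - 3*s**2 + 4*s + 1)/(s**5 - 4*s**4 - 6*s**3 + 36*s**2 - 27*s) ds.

Factor the denominator: s*(s - 3)**2*(s - 1)*(s + 3).
Partial-fraction decomposition: 97/(432*(s + 3)) - 3/(16*(s - 1)) - 149/(36*(s - 3)**2) - 1/(27*s).
Integrate each term; A/(s−a) gives A·log|s−a|; A/(s−a)² gives −A/(s−a).

-log(s)/27 - 3*log(s - 1)/16 + 97*log(s + 3)/432 + 149/(36*s - 108) + C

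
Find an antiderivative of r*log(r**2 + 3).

Let u = r**2 + 3, so du = (2*r) dr.
The integral becomes (1/2)·∫ log(u) du; integrate by parts with u′=log(u), dv′=du.

r**2*log(r**2 + 3)/2 - r**2/2 + 3*log(r**2 + 3)/2 + C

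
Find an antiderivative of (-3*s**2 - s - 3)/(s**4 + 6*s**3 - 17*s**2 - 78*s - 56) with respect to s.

Factor the denominator: (s - 4)*(s + 1)*(s + 2)*(s + 7).
Partial-fraction decomposition: 13/(30*(s + 7)) - 13/(30*(s + 2)) + 1/(6*(s + 1)) - 1/(6*(s - 4)).
Integrate each term: A/(s−a) contributes A·log|s−a|.

-log(s - 4)/6 + log(s + 1)/6 - 13*log(s + 2)/30 + 13*log(s + 7)/30 + C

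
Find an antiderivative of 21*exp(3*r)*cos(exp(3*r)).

Let u = exp(3*r), so du = (3*exp(3*r)) dr.
Rewriting, the integral becomes 7·∫ cos(u) du = 7·sin(u).
Substituting back, u = exp(3*r).

7*sin(exp(3*r)) + C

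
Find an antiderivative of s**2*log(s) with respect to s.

s**3*log(s)/3 - s**3/9 + C

Use integration by parts with u = log(s), dv = s**2 ds.
Then du = 1/s ds and v = s**3/3.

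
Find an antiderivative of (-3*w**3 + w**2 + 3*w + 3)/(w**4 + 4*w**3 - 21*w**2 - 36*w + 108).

-10*log(w - 3)/9 + 11*log(w - 2)/40 + 14*log(w + 3)/15 - 223*log(w + 6)/72 + C

Factor the denominator: (w - 3)*(w - 2)*(w + 3)*(w + 6).
Partial-fraction decomposition: -223/(72*(w + 6)) + 14/(15*(w + 3)) + 11/(40*(w - 2)) - 10/(9*(w - 3)).
Integrate each term: A/(w−a) contributes A·log|w−a|.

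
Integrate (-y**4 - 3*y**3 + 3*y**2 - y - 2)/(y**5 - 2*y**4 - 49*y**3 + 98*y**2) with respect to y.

Factor the denominator: y**2*(y - 7)*(y - 2)*(y + 7).
Partial-fraction decomposition: -610/(3087*(y + 7)) + 8/(45*(y - 2)) - 1646/(1715*(y - 7)) - 1/(49*y) - 1/(49*y**2).
Integrate each term; A/(y−a) gives A·log|y−a|; A/(y−a)² gives −A/(y−a).

-log(y)/49 - 1646*log(y - 7)/1715 + 8*log(y - 2)/45 - 610*log(y + 7)/3087 + 1/(49*y) + C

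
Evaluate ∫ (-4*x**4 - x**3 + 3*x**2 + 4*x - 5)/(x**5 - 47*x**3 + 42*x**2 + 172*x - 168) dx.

-5273*log(x - 6)/2080 + 19*log(x - 2)/48 - log(x - 1)/40 + 19*log(x + 2)/160 - 3049*log(x + 7)/1560 + C

Factor the denominator: (x - 6)*(x - 2)*(x - 1)*(x + 2)*(x + 7).
Partial-fraction decomposition: -3049/(1560*(x + 7)) + 19/(160*(x + 2)) - 1/(40*(x - 1)) + 19/(48*(x - 2)) - 5273/(2080*(x - 6)).
Integrate each term: A/(x−a) contributes A·log|x−a|.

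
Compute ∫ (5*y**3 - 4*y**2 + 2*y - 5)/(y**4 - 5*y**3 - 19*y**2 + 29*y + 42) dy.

Factor the denominator: (y - 7)*(y - 2)*(y + 1)*(y + 3).
Partial-fraction decomposition: 91/(50*(y + 3)) - 1/(3*(y + 1)) - 23/(75*(y - 2)) + 191/(50*(y - 7)).
Integrate each term: A/(y−a) contributes A·log|y−a|.

191*log(y - 7)/50 - 23*log(y - 2)/75 - log(y + 1)/3 + 91*log(y + 3)/50 + C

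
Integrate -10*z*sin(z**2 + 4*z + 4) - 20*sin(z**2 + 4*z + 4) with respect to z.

5*cos(z**2 + 4*z + 4) + C

Let u = z**2 + 4*z + 4, so du = (2*z + 4) dz.
Rewriting, the integral becomes -5·∫ sin(u) du = -5·-cos(u).
Substituting back, u = z**2 + 4*z + 4.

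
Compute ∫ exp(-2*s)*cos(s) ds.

Let I denote the integral. Integrate by parts with u = cos(s), dv = exp(-2*s) ds, so v = -exp(-2*s)/2: I = -exp(-2*s)*cos(s)/2 − (1/2)·∫ exp(-2*s)*sin(s) ds.
Apply parts again with u = sin(s), dv = exp(-2*s) ds: ∫ exp(-2*s)*sin(s) ds = -exp(-2*s)*sin(s)/2 + (1/2)·I. Substituting back brings back I: I = exp(-2*s)*sin(s)/4 - exp(-2*s)*cos(s)/2 − (1/4)·I.
Solving for I: (1 + 1/4)·I equals the remaining terms, so I = (4/5)·(exp(-2*s)*sin(s)/4 - exp(-2*s)*cos(s)/2).

exp(-2*s)*sin(s)/5 - 2*exp(-2*s)*cos(s)/5 + C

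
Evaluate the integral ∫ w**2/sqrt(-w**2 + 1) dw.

Substitute w = sin(θ), so dw = cos(θ) dθ and the radical becomes sqrt(-w**2 + 1) = cos(θ) by the Pythagorean identity.
Integrate the resulting trig expression in θ, then back-substitute θ = asin(w), sin(θ) = w, cos(θ) = sqrt(-w**2 + 1) (absorbing any constant into C).

-w*sqrt(-w**2 + 1)/2 + asin(w)/2 + C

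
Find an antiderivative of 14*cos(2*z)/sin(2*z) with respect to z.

7*log(sin(2*z)) + C

Let u = sin(2*z), so du = (2*cos(2*z)) dz.
Rewriting, the integral becomes 7·∫ 1/u du = 7·log(u).
Substituting back, u = sin(2*z).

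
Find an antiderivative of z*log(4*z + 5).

Use integration by parts with u = log(4*z + 5), dv = z dz.
Then du = 4/(4*z + 5) dz and v = z**2/2.

z**2*log(4*z + 5)/2 - z**2/4 + 5*z/8 - 25*log(4*z + 5)/32 + C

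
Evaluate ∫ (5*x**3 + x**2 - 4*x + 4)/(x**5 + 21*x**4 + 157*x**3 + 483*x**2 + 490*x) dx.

2*log(x)/245 + 4*log(x + 2)/25 - 48*log(x + 5)/5 + 11554*log(x + 7)/1225 - 817/(35*x + 245) + C

Factor the denominator: x*(x + 2)*(x + 5)*(x + 7)**2.
Partial-fraction decomposition: 11554/(1225*(x + 7)) + 817/(35*(x + 7)**2) - 48/(5*(x + 5)) + 4/(25*(x + 2)) + 2/(245*x).
Integrate each term; A/(x−a) gives A·log|x−a|; A/(x−a)² gives −A/(x−a).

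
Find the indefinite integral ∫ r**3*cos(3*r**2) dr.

Let u = r², du = 2r dr; rewrite as (1/2)∫ u^1·cos(3u) du.
Now integrate by parts 1 time.

r**2*sin(3*r**2)/6 + cos(3*r**2)/18 + C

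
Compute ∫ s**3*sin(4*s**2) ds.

-s**2*cos(4*s**2)/8 + sin(4*s**2)/32 + C

Let u = s², du = 2s ds; rewrite as (1/2)∫ u^1·sin(4u) du.
Now integrate by parts 1 time.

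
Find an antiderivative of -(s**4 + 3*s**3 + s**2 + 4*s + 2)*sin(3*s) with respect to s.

Use integration by parts with u = s**4 + 3*s**3 + s**2 + 4*s + 2, dv = -sin(3*s) ds, so v = cos(3*s)/3.
Apply parts 4 times (tabular method): alternate signs, differentiate u down to 0, integrate dv up.

s**4*cos(3*s)/3 - 4*s**3*sin(3*s)/9 + s**3*cos(3*s) - s**2*sin(3*s) - s**2*cos(3*s)/9 + 2*s*sin(3*s)/27 + 2*s*cos(3*s)/3 - 2*sin(3*s)/9 + 56*cos(3*s)/81 + C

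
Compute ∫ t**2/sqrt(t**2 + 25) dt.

Substitute t = 5·tan(θ), so dt = 5·sec(θ)^2 dθ and the radical becomes sqrt(t**2 + 25) = 5·sec(θ) by the Pythagorean identity.
Integrate the resulting trig expression in θ, then back-substitute tan(θ) = t/5, sec(θ) = sqrt(t**2 + 25)/5 (absorbing any constant into C).

t*sqrt(t**2 + 25)/2 - 25*log(t + sqrt(t**2 + 25))/2 + C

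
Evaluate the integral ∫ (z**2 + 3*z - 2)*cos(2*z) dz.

Use integration by parts with u = z**2 + 3*z - 2, dv = cos(2*z) dz, so v = sin(2*z)/2.
Apply parts 2 times (tabular method): alternate signs, differentiate u down to 0, integrate dv up.

z**2*sin(2*z)/2 + 3*z*sin(2*z)/2 + z*cos(2*z)/2 - 5*sin(2*z)/4 + 3*cos(2*z)/4 + C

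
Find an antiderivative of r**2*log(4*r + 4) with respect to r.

Use integration by parts with u = log(4*r + 4), dv = r**2 dr.
Then du = 4/(4*r + 4) dr and v = r**3/3.

r**3*log(4*r + 4)/3 - r**3/9 + r**2/6 - r/3 + log(r + 1)/3 + C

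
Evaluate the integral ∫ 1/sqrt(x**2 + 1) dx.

log(x + sqrt(x**2 + 1)) + C

Substitute x = tan(θ), so dx = sec(θ)^2 dθ and the radical becomes sqrt(x**2 + 1) = sec(θ) by the Pythagorean identity.
Integrate the resulting trig expression in θ, then back-substitute tan(θ) = x, sec(θ) = sqrt(x**2 + 1) (absorbing any constant into C).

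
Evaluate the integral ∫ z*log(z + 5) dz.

z**2*log(z + 5)/2 - z**2/4 + 5*z/2 - 25*log(z + 5)/2 + C

Use integration by parts with u = log(z + 5), dv = z dz.
Then du = 1/(z + 5) dz and v = z**2/2.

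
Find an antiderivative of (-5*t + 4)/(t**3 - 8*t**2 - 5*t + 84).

Factor the denominator: (t - 7)*(t - 4)*(t + 3).
Partial-fraction decomposition: 19/(70*(t + 3)) + 16/(21*(t - 4)) - 31/(30*(t - 7)).
Integrate each term: A/(t−a) contributes A·log|t−a|.

-31*log(t - 7)/30 + 16*log(t - 4)/21 + 19*log(t + 3)/70 + C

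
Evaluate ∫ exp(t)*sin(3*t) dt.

Let I denote the integral. Integrate by parts with u = sin(3*t), dv = exp(t) dt, so v = exp(t): I = exp(t)*sin(3*t) − 3·∫ exp(t)*cos(3*t) dt.
Apply parts again with u = cos(3*t), dv = exp(t) dt: ∫ exp(t)*cos(3*t) dt = exp(t)*cos(3*t) + 3·I. Substituting back brings back I: I = exp(t)*sin(3*t) - 3*exp(t)*cos(3*t) − 9·I.
Solving for I: (1 + 9)·I equals the remaining terms, so I = (1/10)·(exp(t)*sin(3*t) - 3*exp(t)*cos(3*t)).

exp(t)*sin(3*t)/10 - 3*exp(t)*cos(3*t)/10 + C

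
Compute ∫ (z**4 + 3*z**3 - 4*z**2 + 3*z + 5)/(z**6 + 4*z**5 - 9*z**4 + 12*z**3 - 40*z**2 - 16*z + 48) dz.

Factor the denominator: (z - 2)*(z - 1)*(z + 1)*(z + 6)*(z**2 + 4).
Partial-fraction decomposition: (z + 184)/(400*(z**2 + 4)) - 491/(11200*(z + 6)) - 2/(75*(z + 1)) - 4/(35*(z - 1)) + 35/(192*(z - 2)).
Integrate each term; A/(z−a) gives A·log|z−a|; the (Bz+D)/(z²+p²) term gives a log and an atan.

35*log(z - 2)/192 - 4*log(z - 1)/35 - 2*log(z + 1)/75 - 491*log(z + 6)/11200 + log(z**2 + 4)/800 + 23*atan(z/2)/100 + C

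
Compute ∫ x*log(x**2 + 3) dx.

x**2*log(x**2 + 3)/2 - x**2/2 + 3*log(x**2 + 3)/2 + C

Let u = x**2 + 3, so du = (2*x) dx.
The integral becomes (1/2)·∫ log(u) du; integrate by parts with u′=log(u), dv′=du.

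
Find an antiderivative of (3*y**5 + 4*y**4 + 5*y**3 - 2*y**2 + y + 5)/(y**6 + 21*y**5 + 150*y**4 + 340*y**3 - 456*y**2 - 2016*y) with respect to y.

Factor the denominator: y*(y - 2)*(y + 4)*(y + 6)**2*(y + 7).
Partial-fraction decomposition: 42632/(189*(y + 7)) - 493661/(2304*(y + 6)) + 19297/(96*(y + 6)**2) - 2399/(288*(y + 4)) + 199/(6912*(y - 2)) - 5/(2016*y).
Integrate each term; A/(y−a) gives A·log|y−a|; A/(y−a)² gives −A/(y−a).

-5*log(y)/2016 + 199*log(y - 2)/6912 - 2399*log(y + 4)/288 - 493661*log(y + 6)/2304 + 42632*log(y + 7)/189 - 19297/(96*y + 576) + C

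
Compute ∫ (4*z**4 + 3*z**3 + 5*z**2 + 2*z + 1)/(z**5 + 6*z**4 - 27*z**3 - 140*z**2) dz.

-253*log(z)/19600 + 3011*log(z - 5)/2700 - 905*log(z + 4)/432 + 8807*log(z + 7)/1764 + 1/(140*z) + C

Factor the denominator: z**2*(z - 5)*(z + 4)*(z + 7).
Partial-fraction decomposition: 8807/(1764*(z + 7)) - 905/(432*(z + 4)) + 3011/(2700*(z - 5)) - 253/(19600*z) - 1/(140*z**2).
Integrate each term; A/(z−a) gives A·log|z−a|; A/(z−a)² gives −A/(z−a).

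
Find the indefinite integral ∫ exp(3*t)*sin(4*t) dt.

3*exp(3*t)*sin(4*t)/25 - 4*exp(3*t)*cos(4*t)/25 + C

Let I denote the integral. Integrate by parts with u = sin(4*t), dv = exp(3*t) dt, so v = exp(3*t)/3: I = exp(3*t)*sin(4*t)/3 − (4/3)·∫ exp(3*t)*cos(4*t) dt.
Apply parts again with u = cos(4*t), dv = exp(3*t) dt: ∫ exp(3*t)*cos(4*t) dt = exp(3*t)*cos(4*t)/3 + (4/3)·I. Substituting back brings back I: I = exp(3*t)*sin(4*t)/3 - 4*exp(3*t)*cos(4*t)/9 − (16/9)·I.
Solving for I: (1 + 16/9)·I equals the remaining terms, so I = (9/25)·(exp(3*t)*sin(4*t)/3 - 4*exp(3*t)*cos(4*t)/9).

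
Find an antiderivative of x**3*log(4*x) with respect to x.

x**4*(log(x) + 2*log(2))/4 - x**4/16 + C

Use integration by parts with u = log(4*x), dv = x**3 dx.
Then du = 1/x dx and v = x**4/4.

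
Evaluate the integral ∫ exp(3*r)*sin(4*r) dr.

Let I denote the integral. Integrate by parts with u = sin(4*r), dv = exp(3*r) dr, so v = exp(3*r)/3: I = exp(3*r)*sin(4*r)/3 − (4/3)·∫ exp(3*r)*cos(4*r) dr.
Apply parts again with u = cos(4*r), dv = exp(3*r) dr: ∫ exp(3*r)*cos(4*r) dr = exp(3*r)*cos(4*r)/3 + (4/3)·I. Substituting back brings back I: I = exp(3*r)*sin(4*r)/3 - 4*exp(3*r)*cos(4*r)/9 − (16/9)·I.
Solving for I: (1 + 16/9)·I equals the remaining terms, so I = (9/25)·(exp(3*r)*sin(4*r)/3 - 4*exp(3*r)*cos(4*r)/9).

3*exp(3*r)*sin(4*r)/25 - 4*exp(3*r)*cos(4*r)/25 + C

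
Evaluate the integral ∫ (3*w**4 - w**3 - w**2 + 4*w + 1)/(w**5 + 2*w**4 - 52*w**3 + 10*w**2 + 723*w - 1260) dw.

Factor the denominator: (w - 4)*(w - 3)**2*(w + 5)*(w + 7).
Partial-fraction decomposition: 747/(220*(w + 7)) - 163/(96*(w + 5)) - 931/(160*(w - 3)) - 11/(4*(w - 3)**2) + 235/(33*(w - 4)).
Integrate each term; A/(w−a) gives A·log|w−a|; A/(w−a)² gives −A/(w−a).

235*log(w - 4)/33 - 931*log(w - 3)/160 - 163*log(w + 5)/96 + 747*log(w + 7)/220 + 11/(4*w - 12) + C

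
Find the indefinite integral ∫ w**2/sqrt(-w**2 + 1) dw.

Substitute w = sin(θ), so dw = cos(θ) dθ and the radical becomes sqrt(-w**2 + 1) = cos(θ) by the Pythagorean identity.
Integrate the resulting trig expression in θ, then back-substitute θ = asin(w), sin(θ) = w, cos(θ) = sqrt(-w**2 + 1) (absorbing any constant into C).

-w*sqrt(-w**2 + 1)/2 + asin(w)/2 + C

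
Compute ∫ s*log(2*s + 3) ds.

s**2*log(2*s + 3)/2 - s**2/4 + 3*s/4 - 9*log(2*s + 3)/8 + C

Use integration by parts with u = log(2*s + 3), dv = s ds.
Then du = 2/(2*s + 3) ds and v = s**2/2.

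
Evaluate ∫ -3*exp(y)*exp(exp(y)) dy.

-3*exp(exp(y)) + C

Let u = exp(y), so du = (exp(y)) dy.
Rewriting, the integral becomes -3·∫ e^u du = -3·e^u.
Substituting back, u = exp(y).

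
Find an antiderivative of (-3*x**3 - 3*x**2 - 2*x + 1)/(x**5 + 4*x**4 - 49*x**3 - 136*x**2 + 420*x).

Factor the denominator: x*(x - 6)*(x - 2)*(x + 5)*(x + 7).
Partial-fraction decomposition: 23/(42*(x + 7)) - 311/(770*(x + 5)) + 13/(168*(x - 2)) - 59/(264*(x - 6)) + 1/(420*x).
Integrate each term: A/(x−a) contributes A·log|x−a|.

log(x)/420 - 59*log(x - 6)/264 + 13*log(x - 2)/168 - 311*log(x + 5)/770 + 23*log(x + 7)/42 + C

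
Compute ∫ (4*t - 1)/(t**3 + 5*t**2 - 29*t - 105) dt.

19*log(t - 5)/96 + 13*log(t + 3)/32 - 29*log(t + 7)/48 + C

Factor the denominator: (t - 5)*(t + 3)*(t + 7).
Partial-fraction decomposition: -29/(48*(t + 7)) + 13/(32*(t + 3)) + 19/(96*(t - 5)).
Integrate each term: A/(t−a) contributes A·log|t−a|.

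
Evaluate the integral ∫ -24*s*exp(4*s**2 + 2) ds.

-3*exp(4*s**2 + 2) + C

Let u = 4*s**2 + 2, so du = (8*s) ds.
Rewriting, the integral becomes -3·∫ e^u du = -3·e^u.
Substituting back, u = 4*s**2 + 2.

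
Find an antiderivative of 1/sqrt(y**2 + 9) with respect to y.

log(y + sqrt(y**2 + 9)) + C

Substitute y = 3·tan(θ), so dy = 3·sec(θ)^2 dθ and the radical becomes sqrt(y**2 + 9) = 3·sec(θ) by the Pythagorean identity.
Integrate the resulting trig expression in θ, then back-substitute tan(θ) = y/3, sec(θ) = sqrt(y**2 + 9)/3 (absorbing any constant into C).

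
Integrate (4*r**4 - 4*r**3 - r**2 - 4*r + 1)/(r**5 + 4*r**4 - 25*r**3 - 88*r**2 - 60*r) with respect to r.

-log(r)/60 + 326*log(r - 5)/385 + 2*log(r + 1)/5 - 101*log(r + 2)/56 + 6037*log(r + 6)/1320 + C

Factor the denominator: r*(r - 5)*(r + 1)*(r + 2)*(r + 6).
Partial-fraction decomposition: 6037/(1320*(r + 6)) - 101/(56*(r + 2)) + 2/(5*(r + 1)) + 326/(385*(r - 5)) - 1/(60*r).
Integrate each term: A/(r−a) contributes A·log|r−a|.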